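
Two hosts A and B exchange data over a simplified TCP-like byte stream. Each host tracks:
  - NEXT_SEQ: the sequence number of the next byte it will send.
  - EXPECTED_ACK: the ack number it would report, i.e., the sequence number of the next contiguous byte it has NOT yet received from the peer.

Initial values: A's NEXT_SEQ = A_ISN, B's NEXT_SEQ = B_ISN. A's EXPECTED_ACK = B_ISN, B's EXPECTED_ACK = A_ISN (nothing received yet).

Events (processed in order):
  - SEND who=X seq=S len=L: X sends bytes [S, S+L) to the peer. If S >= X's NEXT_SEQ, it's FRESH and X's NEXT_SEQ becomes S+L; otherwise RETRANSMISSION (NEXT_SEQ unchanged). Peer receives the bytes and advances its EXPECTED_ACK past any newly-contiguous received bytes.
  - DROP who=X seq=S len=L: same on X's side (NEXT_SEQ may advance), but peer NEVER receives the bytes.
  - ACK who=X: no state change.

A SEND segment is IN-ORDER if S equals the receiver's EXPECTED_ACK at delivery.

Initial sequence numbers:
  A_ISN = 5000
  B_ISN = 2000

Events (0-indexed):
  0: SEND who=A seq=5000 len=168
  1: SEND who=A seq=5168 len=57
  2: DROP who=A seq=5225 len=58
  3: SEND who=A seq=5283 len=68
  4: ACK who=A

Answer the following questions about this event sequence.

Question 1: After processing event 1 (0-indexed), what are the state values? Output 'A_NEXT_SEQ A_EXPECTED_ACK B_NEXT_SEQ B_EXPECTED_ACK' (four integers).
After event 0: A_seq=5168 A_ack=2000 B_seq=2000 B_ack=5168
After event 1: A_seq=5225 A_ack=2000 B_seq=2000 B_ack=5225

5225 2000 2000 5225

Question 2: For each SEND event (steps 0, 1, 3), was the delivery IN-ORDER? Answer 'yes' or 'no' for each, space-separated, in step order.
Step 0: SEND seq=5000 -> in-order
Step 1: SEND seq=5168 -> in-order
Step 3: SEND seq=5283 -> out-of-order

Answer: yes yes no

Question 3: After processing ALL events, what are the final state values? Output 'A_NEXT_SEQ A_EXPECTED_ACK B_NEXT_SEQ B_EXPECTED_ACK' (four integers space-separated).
Answer: 5351 2000 2000 5225

Derivation:
After event 0: A_seq=5168 A_ack=2000 B_seq=2000 B_ack=5168
After event 1: A_seq=5225 A_ack=2000 B_seq=2000 B_ack=5225
After event 2: A_seq=5283 A_ack=2000 B_seq=2000 B_ack=5225
After event 3: A_seq=5351 A_ack=2000 B_seq=2000 B_ack=5225
After event 4: A_seq=5351 A_ack=2000 B_seq=2000 B_ack=5225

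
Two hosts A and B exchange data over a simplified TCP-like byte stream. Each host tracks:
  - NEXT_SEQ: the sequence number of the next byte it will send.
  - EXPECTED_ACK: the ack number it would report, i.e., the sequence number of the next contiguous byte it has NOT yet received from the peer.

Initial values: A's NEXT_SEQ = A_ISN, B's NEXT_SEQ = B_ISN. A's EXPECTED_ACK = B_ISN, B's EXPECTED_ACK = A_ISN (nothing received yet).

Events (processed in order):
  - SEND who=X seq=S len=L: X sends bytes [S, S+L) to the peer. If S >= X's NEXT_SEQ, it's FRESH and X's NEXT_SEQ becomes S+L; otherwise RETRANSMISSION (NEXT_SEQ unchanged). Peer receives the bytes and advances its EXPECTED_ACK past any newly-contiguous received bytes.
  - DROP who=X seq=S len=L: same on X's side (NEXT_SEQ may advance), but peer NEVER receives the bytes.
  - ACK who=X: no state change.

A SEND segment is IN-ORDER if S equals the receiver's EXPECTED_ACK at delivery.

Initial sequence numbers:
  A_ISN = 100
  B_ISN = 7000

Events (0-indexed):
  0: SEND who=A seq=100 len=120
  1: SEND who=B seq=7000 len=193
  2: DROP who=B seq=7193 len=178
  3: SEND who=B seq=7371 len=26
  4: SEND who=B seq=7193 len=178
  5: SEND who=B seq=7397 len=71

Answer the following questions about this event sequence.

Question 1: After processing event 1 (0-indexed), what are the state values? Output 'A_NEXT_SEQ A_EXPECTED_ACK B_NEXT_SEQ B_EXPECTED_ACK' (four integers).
After event 0: A_seq=220 A_ack=7000 B_seq=7000 B_ack=220
After event 1: A_seq=220 A_ack=7193 B_seq=7193 B_ack=220

220 7193 7193 220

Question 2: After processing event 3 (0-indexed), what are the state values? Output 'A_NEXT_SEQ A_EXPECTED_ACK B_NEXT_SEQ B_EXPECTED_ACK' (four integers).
After event 0: A_seq=220 A_ack=7000 B_seq=7000 B_ack=220
After event 1: A_seq=220 A_ack=7193 B_seq=7193 B_ack=220
After event 2: A_seq=220 A_ack=7193 B_seq=7371 B_ack=220
After event 3: A_seq=220 A_ack=7193 B_seq=7397 B_ack=220

220 7193 7397 220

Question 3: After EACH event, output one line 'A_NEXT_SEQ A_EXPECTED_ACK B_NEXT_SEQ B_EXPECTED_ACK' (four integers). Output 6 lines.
220 7000 7000 220
220 7193 7193 220
220 7193 7371 220
220 7193 7397 220
220 7397 7397 220
220 7468 7468 220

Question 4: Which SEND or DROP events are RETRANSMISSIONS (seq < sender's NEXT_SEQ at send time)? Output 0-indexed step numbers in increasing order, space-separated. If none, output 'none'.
Step 0: SEND seq=100 -> fresh
Step 1: SEND seq=7000 -> fresh
Step 2: DROP seq=7193 -> fresh
Step 3: SEND seq=7371 -> fresh
Step 4: SEND seq=7193 -> retransmit
Step 5: SEND seq=7397 -> fresh

Answer: 4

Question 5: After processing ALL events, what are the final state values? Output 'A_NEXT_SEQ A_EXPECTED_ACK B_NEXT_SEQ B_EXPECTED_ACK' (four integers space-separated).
Answer: 220 7468 7468 220

Derivation:
After event 0: A_seq=220 A_ack=7000 B_seq=7000 B_ack=220
After event 1: A_seq=220 A_ack=7193 B_seq=7193 B_ack=220
After event 2: A_seq=220 A_ack=7193 B_seq=7371 B_ack=220
After event 3: A_seq=220 A_ack=7193 B_seq=7397 B_ack=220
After event 4: A_seq=220 A_ack=7397 B_seq=7397 B_ack=220
After event 5: A_seq=220 A_ack=7468 B_seq=7468 B_ack=220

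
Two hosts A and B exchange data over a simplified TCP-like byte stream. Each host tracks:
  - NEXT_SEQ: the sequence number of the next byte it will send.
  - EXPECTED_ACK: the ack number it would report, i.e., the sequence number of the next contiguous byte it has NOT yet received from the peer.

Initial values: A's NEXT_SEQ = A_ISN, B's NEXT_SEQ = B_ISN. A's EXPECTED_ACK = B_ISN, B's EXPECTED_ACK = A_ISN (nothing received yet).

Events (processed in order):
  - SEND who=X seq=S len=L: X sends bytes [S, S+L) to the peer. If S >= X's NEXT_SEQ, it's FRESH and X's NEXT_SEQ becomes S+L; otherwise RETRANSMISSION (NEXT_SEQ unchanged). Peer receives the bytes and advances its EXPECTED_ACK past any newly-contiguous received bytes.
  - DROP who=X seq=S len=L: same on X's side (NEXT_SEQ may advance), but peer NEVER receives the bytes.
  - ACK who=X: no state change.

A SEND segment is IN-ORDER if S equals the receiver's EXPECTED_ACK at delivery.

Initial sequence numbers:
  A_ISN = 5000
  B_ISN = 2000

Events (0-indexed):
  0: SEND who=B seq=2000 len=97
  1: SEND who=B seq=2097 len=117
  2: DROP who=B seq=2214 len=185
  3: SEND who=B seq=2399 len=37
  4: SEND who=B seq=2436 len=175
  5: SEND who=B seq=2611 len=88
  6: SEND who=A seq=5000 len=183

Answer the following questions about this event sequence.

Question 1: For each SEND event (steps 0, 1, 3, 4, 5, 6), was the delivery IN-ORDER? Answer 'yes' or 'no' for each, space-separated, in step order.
Answer: yes yes no no no yes

Derivation:
Step 0: SEND seq=2000 -> in-order
Step 1: SEND seq=2097 -> in-order
Step 3: SEND seq=2399 -> out-of-order
Step 4: SEND seq=2436 -> out-of-order
Step 5: SEND seq=2611 -> out-of-order
Step 6: SEND seq=5000 -> in-order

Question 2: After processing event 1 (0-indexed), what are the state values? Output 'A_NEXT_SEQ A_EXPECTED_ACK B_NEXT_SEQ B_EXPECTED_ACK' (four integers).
After event 0: A_seq=5000 A_ack=2097 B_seq=2097 B_ack=5000
After event 1: A_seq=5000 A_ack=2214 B_seq=2214 B_ack=5000

5000 2214 2214 5000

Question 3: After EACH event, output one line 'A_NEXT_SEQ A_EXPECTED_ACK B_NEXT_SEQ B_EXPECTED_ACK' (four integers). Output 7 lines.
5000 2097 2097 5000
5000 2214 2214 5000
5000 2214 2399 5000
5000 2214 2436 5000
5000 2214 2611 5000
5000 2214 2699 5000
5183 2214 2699 5183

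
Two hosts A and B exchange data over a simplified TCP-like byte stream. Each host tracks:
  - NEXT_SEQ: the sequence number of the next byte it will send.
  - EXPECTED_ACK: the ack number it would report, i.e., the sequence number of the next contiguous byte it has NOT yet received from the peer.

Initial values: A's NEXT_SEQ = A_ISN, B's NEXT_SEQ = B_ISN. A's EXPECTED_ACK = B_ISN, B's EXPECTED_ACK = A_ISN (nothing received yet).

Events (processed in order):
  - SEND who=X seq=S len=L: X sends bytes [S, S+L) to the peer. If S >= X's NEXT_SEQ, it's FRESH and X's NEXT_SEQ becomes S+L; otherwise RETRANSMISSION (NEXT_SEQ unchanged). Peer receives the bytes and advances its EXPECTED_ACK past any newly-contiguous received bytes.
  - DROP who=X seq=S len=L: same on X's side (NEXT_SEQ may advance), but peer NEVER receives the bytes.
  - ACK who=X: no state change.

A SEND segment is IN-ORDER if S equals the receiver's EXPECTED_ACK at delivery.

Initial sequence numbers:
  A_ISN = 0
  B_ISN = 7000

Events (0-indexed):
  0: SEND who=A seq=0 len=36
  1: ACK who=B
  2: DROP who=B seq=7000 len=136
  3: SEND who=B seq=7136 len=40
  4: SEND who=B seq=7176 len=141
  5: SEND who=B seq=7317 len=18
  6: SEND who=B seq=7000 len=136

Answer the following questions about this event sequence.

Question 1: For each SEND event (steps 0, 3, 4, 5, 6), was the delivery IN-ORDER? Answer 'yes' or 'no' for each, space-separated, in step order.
Answer: yes no no no yes

Derivation:
Step 0: SEND seq=0 -> in-order
Step 3: SEND seq=7136 -> out-of-order
Step 4: SEND seq=7176 -> out-of-order
Step 5: SEND seq=7317 -> out-of-order
Step 6: SEND seq=7000 -> in-order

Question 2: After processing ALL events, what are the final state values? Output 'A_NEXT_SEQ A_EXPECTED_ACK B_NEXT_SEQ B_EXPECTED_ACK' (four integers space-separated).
Answer: 36 7335 7335 36

Derivation:
After event 0: A_seq=36 A_ack=7000 B_seq=7000 B_ack=36
After event 1: A_seq=36 A_ack=7000 B_seq=7000 B_ack=36
After event 2: A_seq=36 A_ack=7000 B_seq=7136 B_ack=36
After event 3: A_seq=36 A_ack=7000 B_seq=7176 B_ack=36
After event 4: A_seq=36 A_ack=7000 B_seq=7317 B_ack=36
After event 5: A_seq=36 A_ack=7000 B_seq=7335 B_ack=36
After event 6: A_seq=36 A_ack=7335 B_seq=7335 B_ack=36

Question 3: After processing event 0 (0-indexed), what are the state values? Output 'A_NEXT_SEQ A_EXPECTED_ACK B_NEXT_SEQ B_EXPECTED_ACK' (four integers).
After event 0: A_seq=36 A_ack=7000 B_seq=7000 B_ack=36

36 7000 7000 36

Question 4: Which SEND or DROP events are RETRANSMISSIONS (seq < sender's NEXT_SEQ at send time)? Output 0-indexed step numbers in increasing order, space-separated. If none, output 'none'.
Step 0: SEND seq=0 -> fresh
Step 2: DROP seq=7000 -> fresh
Step 3: SEND seq=7136 -> fresh
Step 4: SEND seq=7176 -> fresh
Step 5: SEND seq=7317 -> fresh
Step 6: SEND seq=7000 -> retransmit

Answer: 6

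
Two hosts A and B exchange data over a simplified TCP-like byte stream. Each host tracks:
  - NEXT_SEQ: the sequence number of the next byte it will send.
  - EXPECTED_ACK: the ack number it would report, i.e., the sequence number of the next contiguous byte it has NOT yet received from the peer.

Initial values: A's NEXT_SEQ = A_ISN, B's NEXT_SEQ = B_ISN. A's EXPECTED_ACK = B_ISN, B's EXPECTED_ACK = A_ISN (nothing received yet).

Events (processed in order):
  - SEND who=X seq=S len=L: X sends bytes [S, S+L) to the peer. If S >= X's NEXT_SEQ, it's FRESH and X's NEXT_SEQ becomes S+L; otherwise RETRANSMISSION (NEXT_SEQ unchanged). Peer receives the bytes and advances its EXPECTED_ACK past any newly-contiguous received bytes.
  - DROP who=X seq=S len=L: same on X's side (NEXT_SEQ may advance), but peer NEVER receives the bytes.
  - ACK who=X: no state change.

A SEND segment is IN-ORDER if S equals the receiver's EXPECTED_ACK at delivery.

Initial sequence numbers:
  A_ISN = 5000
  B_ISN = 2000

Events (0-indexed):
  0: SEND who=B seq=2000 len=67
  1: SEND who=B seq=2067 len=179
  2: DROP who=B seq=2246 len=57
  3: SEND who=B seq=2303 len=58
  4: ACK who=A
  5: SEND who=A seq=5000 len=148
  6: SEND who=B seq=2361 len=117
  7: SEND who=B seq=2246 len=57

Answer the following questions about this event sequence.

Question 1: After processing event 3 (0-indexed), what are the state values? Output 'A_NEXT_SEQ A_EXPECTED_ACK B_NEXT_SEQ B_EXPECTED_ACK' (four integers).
After event 0: A_seq=5000 A_ack=2067 B_seq=2067 B_ack=5000
After event 1: A_seq=5000 A_ack=2246 B_seq=2246 B_ack=5000
After event 2: A_seq=5000 A_ack=2246 B_seq=2303 B_ack=5000
After event 3: A_seq=5000 A_ack=2246 B_seq=2361 B_ack=5000

5000 2246 2361 5000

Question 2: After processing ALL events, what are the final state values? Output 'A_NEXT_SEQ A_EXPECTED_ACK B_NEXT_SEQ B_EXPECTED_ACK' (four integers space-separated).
After event 0: A_seq=5000 A_ack=2067 B_seq=2067 B_ack=5000
After event 1: A_seq=5000 A_ack=2246 B_seq=2246 B_ack=5000
After event 2: A_seq=5000 A_ack=2246 B_seq=2303 B_ack=5000
After event 3: A_seq=5000 A_ack=2246 B_seq=2361 B_ack=5000
After event 4: A_seq=5000 A_ack=2246 B_seq=2361 B_ack=5000
After event 5: A_seq=5148 A_ack=2246 B_seq=2361 B_ack=5148
After event 6: A_seq=5148 A_ack=2246 B_seq=2478 B_ack=5148
After event 7: A_seq=5148 A_ack=2478 B_seq=2478 B_ack=5148

Answer: 5148 2478 2478 5148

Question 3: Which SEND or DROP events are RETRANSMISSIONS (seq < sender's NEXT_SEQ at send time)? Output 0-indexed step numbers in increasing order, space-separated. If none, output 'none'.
Answer: 7

Derivation:
Step 0: SEND seq=2000 -> fresh
Step 1: SEND seq=2067 -> fresh
Step 2: DROP seq=2246 -> fresh
Step 3: SEND seq=2303 -> fresh
Step 5: SEND seq=5000 -> fresh
Step 6: SEND seq=2361 -> fresh
Step 7: SEND seq=2246 -> retransmit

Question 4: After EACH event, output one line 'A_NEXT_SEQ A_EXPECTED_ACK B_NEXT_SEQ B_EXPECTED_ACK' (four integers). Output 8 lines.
5000 2067 2067 5000
5000 2246 2246 5000
5000 2246 2303 5000
5000 2246 2361 5000
5000 2246 2361 5000
5148 2246 2361 5148
5148 2246 2478 5148
5148 2478 2478 5148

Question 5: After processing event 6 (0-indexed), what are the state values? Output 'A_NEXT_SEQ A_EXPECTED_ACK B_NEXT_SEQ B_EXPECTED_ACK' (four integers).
After event 0: A_seq=5000 A_ack=2067 B_seq=2067 B_ack=5000
After event 1: A_seq=5000 A_ack=2246 B_seq=2246 B_ack=5000
After event 2: A_seq=5000 A_ack=2246 B_seq=2303 B_ack=5000
After event 3: A_seq=5000 A_ack=2246 B_seq=2361 B_ack=5000
After event 4: A_seq=5000 A_ack=2246 B_seq=2361 B_ack=5000
After event 5: A_seq=5148 A_ack=2246 B_seq=2361 B_ack=5148
After event 6: A_seq=5148 A_ack=2246 B_seq=2478 B_ack=5148

5148 2246 2478 5148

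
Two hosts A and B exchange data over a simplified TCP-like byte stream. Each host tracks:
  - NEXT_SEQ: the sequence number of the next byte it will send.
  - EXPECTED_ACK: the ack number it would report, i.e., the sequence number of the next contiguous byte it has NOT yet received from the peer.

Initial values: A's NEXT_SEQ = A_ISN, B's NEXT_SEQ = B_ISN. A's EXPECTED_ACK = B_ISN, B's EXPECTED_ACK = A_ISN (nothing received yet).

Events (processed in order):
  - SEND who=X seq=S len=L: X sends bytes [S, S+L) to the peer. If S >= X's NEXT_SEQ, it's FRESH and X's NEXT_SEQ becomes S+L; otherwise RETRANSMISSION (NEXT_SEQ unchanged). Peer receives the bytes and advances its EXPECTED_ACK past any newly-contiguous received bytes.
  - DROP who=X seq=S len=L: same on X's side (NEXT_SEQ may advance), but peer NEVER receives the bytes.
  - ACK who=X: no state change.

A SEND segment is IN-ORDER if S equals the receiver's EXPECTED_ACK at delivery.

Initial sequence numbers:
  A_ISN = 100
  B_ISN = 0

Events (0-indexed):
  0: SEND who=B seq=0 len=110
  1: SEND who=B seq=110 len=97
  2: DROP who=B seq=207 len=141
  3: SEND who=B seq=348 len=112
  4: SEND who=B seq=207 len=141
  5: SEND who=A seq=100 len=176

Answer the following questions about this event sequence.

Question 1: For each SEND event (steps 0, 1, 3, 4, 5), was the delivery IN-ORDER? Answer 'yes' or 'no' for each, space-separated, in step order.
Step 0: SEND seq=0 -> in-order
Step 1: SEND seq=110 -> in-order
Step 3: SEND seq=348 -> out-of-order
Step 4: SEND seq=207 -> in-order
Step 5: SEND seq=100 -> in-order

Answer: yes yes no yes yes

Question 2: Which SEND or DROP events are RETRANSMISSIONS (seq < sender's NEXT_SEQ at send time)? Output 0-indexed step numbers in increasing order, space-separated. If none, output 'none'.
Step 0: SEND seq=0 -> fresh
Step 1: SEND seq=110 -> fresh
Step 2: DROP seq=207 -> fresh
Step 3: SEND seq=348 -> fresh
Step 4: SEND seq=207 -> retransmit
Step 5: SEND seq=100 -> fresh

Answer: 4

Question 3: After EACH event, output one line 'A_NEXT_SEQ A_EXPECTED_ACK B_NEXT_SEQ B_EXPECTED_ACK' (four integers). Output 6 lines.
100 110 110 100
100 207 207 100
100 207 348 100
100 207 460 100
100 460 460 100
276 460 460 276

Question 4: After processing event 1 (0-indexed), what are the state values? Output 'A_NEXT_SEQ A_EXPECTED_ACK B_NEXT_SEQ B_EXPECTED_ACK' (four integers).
After event 0: A_seq=100 A_ack=110 B_seq=110 B_ack=100
After event 1: A_seq=100 A_ack=207 B_seq=207 B_ack=100

100 207 207 100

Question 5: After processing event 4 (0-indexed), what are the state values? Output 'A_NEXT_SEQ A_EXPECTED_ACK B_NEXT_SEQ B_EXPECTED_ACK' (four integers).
After event 0: A_seq=100 A_ack=110 B_seq=110 B_ack=100
After event 1: A_seq=100 A_ack=207 B_seq=207 B_ack=100
After event 2: A_seq=100 A_ack=207 B_seq=348 B_ack=100
After event 3: A_seq=100 A_ack=207 B_seq=460 B_ack=100
After event 4: A_seq=100 A_ack=460 B_seq=460 B_ack=100

100 460 460 100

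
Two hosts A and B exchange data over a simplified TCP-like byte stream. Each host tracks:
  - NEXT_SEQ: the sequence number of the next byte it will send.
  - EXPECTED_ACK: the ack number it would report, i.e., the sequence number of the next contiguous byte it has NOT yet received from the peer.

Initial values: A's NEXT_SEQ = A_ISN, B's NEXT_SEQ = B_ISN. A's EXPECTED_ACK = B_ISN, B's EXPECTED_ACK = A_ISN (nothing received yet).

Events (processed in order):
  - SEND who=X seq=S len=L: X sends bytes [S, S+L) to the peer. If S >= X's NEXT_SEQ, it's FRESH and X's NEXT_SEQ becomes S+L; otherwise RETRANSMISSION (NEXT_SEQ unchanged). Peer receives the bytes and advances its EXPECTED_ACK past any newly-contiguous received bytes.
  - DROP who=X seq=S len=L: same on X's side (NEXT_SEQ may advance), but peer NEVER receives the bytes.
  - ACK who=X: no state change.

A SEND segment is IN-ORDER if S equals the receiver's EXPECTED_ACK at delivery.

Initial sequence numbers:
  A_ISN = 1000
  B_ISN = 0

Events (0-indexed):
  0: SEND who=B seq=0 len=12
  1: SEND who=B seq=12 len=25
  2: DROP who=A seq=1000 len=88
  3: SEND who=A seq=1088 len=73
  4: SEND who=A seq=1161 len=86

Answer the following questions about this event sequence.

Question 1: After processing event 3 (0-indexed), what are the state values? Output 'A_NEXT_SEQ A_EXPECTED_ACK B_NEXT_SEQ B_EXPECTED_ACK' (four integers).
After event 0: A_seq=1000 A_ack=12 B_seq=12 B_ack=1000
After event 1: A_seq=1000 A_ack=37 B_seq=37 B_ack=1000
After event 2: A_seq=1088 A_ack=37 B_seq=37 B_ack=1000
After event 3: A_seq=1161 A_ack=37 B_seq=37 B_ack=1000

1161 37 37 1000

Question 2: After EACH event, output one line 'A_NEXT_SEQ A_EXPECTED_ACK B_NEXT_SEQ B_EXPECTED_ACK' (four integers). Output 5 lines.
1000 12 12 1000
1000 37 37 1000
1088 37 37 1000
1161 37 37 1000
1247 37 37 1000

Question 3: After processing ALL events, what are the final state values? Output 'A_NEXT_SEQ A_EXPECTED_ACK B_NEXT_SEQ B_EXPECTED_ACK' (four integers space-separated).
After event 0: A_seq=1000 A_ack=12 B_seq=12 B_ack=1000
After event 1: A_seq=1000 A_ack=37 B_seq=37 B_ack=1000
After event 2: A_seq=1088 A_ack=37 B_seq=37 B_ack=1000
After event 3: A_seq=1161 A_ack=37 B_seq=37 B_ack=1000
After event 4: A_seq=1247 A_ack=37 B_seq=37 B_ack=1000

Answer: 1247 37 37 1000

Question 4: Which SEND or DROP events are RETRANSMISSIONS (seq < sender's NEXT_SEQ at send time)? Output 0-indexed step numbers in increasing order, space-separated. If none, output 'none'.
Step 0: SEND seq=0 -> fresh
Step 1: SEND seq=12 -> fresh
Step 2: DROP seq=1000 -> fresh
Step 3: SEND seq=1088 -> fresh
Step 4: SEND seq=1161 -> fresh

Answer: none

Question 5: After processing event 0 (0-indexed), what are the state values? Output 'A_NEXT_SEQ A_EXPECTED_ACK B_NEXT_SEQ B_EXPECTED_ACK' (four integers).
After event 0: A_seq=1000 A_ack=12 B_seq=12 B_ack=1000

1000 12 12 1000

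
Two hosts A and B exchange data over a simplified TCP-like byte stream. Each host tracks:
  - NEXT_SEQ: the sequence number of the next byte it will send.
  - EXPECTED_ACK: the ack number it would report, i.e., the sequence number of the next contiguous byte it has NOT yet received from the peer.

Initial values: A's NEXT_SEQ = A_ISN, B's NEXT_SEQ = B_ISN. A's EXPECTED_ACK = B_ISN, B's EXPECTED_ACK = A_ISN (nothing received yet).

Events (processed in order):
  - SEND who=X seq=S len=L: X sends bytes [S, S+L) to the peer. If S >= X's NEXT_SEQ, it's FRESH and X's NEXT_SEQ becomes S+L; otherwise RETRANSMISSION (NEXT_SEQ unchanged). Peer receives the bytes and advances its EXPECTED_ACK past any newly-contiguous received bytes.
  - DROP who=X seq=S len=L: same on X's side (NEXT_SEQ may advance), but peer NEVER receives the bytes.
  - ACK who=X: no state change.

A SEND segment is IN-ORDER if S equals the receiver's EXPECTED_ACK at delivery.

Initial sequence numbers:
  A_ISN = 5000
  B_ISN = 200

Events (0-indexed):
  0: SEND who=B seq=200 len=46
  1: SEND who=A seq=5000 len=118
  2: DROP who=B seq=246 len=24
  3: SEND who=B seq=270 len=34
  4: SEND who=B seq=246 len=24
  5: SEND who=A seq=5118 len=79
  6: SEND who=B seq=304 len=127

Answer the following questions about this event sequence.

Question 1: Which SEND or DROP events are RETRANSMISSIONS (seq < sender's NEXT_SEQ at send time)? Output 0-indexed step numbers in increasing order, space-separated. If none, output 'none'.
Step 0: SEND seq=200 -> fresh
Step 1: SEND seq=5000 -> fresh
Step 2: DROP seq=246 -> fresh
Step 3: SEND seq=270 -> fresh
Step 4: SEND seq=246 -> retransmit
Step 5: SEND seq=5118 -> fresh
Step 6: SEND seq=304 -> fresh

Answer: 4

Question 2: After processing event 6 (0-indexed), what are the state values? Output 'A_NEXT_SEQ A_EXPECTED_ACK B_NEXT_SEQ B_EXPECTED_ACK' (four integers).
After event 0: A_seq=5000 A_ack=246 B_seq=246 B_ack=5000
After event 1: A_seq=5118 A_ack=246 B_seq=246 B_ack=5118
After event 2: A_seq=5118 A_ack=246 B_seq=270 B_ack=5118
After event 3: A_seq=5118 A_ack=246 B_seq=304 B_ack=5118
After event 4: A_seq=5118 A_ack=304 B_seq=304 B_ack=5118
After event 5: A_seq=5197 A_ack=304 B_seq=304 B_ack=5197
After event 6: A_seq=5197 A_ack=431 B_seq=431 B_ack=5197

5197 431 431 5197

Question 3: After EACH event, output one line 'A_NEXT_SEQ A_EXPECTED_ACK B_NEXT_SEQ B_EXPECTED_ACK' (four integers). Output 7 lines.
5000 246 246 5000
5118 246 246 5118
5118 246 270 5118
5118 246 304 5118
5118 304 304 5118
5197 304 304 5197
5197 431 431 5197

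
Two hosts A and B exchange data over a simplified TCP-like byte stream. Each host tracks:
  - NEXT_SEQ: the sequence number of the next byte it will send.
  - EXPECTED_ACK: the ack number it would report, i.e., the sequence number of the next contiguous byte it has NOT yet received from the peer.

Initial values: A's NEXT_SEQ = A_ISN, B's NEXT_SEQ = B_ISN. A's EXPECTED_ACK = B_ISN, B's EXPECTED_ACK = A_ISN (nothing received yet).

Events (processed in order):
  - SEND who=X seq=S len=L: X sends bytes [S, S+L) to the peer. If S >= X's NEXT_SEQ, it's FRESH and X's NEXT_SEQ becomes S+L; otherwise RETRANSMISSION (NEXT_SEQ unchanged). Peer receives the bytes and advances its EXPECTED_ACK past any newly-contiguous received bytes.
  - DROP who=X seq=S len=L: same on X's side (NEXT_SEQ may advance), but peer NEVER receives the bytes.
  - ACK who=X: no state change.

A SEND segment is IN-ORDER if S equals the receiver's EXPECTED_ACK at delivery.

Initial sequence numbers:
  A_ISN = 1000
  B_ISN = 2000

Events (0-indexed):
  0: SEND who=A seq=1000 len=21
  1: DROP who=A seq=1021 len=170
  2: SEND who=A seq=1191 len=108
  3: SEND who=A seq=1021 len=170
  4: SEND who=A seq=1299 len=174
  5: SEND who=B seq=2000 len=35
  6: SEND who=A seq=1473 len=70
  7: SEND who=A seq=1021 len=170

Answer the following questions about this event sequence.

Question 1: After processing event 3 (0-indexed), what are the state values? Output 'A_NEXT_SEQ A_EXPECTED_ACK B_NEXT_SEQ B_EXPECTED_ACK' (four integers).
After event 0: A_seq=1021 A_ack=2000 B_seq=2000 B_ack=1021
After event 1: A_seq=1191 A_ack=2000 B_seq=2000 B_ack=1021
After event 2: A_seq=1299 A_ack=2000 B_seq=2000 B_ack=1021
After event 3: A_seq=1299 A_ack=2000 B_seq=2000 B_ack=1299

1299 2000 2000 1299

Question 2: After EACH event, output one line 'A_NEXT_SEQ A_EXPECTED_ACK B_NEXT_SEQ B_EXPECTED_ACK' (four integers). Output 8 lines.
1021 2000 2000 1021
1191 2000 2000 1021
1299 2000 2000 1021
1299 2000 2000 1299
1473 2000 2000 1473
1473 2035 2035 1473
1543 2035 2035 1543
1543 2035 2035 1543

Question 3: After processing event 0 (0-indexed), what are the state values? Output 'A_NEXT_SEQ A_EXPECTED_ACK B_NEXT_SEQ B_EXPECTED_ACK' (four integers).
After event 0: A_seq=1021 A_ack=2000 B_seq=2000 B_ack=1021

1021 2000 2000 1021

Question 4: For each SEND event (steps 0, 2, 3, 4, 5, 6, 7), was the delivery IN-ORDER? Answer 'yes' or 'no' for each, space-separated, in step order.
Answer: yes no yes yes yes yes no

Derivation:
Step 0: SEND seq=1000 -> in-order
Step 2: SEND seq=1191 -> out-of-order
Step 3: SEND seq=1021 -> in-order
Step 4: SEND seq=1299 -> in-order
Step 5: SEND seq=2000 -> in-order
Step 6: SEND seq=1473 -> in-order
Step 7: SEND seq=1021 -> out-of-order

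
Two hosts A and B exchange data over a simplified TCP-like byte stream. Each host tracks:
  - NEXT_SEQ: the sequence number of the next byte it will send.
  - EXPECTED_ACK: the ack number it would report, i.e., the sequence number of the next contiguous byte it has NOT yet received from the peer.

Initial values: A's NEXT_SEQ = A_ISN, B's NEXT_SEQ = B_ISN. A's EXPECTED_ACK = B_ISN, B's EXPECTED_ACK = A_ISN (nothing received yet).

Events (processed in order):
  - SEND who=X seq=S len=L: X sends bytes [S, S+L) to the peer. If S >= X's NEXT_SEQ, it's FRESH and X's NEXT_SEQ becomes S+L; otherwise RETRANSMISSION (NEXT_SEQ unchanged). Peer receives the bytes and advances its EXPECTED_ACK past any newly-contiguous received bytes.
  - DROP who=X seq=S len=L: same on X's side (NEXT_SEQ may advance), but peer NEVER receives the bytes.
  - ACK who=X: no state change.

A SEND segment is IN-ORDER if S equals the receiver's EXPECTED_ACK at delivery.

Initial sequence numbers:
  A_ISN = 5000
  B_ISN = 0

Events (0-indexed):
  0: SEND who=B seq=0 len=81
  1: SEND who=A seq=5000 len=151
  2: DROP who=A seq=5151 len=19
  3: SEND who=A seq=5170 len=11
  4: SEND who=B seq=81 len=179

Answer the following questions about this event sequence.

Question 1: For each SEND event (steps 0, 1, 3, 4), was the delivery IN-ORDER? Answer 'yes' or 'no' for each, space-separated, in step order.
Answer: yes yes no yes

Derivation:
Step 0: SEND seq=0 -> in-order
Step 1: SEND seq=5000 -> in-order
Step 3: SEND seq=5170 -> out-of-order
Step 4: SEND seq=81 -> in-order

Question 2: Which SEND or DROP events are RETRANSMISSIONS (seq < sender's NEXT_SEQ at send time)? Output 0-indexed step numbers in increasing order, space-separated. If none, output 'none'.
Step 0: SEND seq=0 -> fresh
Step 1: SEND seq=5000 -> fresh
Step 2: DROP seq=5151 -> fresh
Step 3: SEND seq=5170 -> fresh
Step 4: SEND seq=81 -> fresh

Answer: none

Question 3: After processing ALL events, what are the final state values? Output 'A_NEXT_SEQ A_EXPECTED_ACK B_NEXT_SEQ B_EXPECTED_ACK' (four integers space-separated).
Answer: 5181 260 260 5151

Derivation:
After event 0: A_seq=5000 A_ack=81 B_seq=81 B_ack=5000
After event 1: A_seq=5151 A_ack=81 B_seq=81 B_ack=5151
After event 2: A_seq=5170 A_ack=81 B_seq=81 B_ack=5151
After event 3: A_seq=5181 A_ack=81 B_seq=81 B_ack=5151
After event 4: A_seq=5181 A_ack=260 B_seq=260 B_ack=5151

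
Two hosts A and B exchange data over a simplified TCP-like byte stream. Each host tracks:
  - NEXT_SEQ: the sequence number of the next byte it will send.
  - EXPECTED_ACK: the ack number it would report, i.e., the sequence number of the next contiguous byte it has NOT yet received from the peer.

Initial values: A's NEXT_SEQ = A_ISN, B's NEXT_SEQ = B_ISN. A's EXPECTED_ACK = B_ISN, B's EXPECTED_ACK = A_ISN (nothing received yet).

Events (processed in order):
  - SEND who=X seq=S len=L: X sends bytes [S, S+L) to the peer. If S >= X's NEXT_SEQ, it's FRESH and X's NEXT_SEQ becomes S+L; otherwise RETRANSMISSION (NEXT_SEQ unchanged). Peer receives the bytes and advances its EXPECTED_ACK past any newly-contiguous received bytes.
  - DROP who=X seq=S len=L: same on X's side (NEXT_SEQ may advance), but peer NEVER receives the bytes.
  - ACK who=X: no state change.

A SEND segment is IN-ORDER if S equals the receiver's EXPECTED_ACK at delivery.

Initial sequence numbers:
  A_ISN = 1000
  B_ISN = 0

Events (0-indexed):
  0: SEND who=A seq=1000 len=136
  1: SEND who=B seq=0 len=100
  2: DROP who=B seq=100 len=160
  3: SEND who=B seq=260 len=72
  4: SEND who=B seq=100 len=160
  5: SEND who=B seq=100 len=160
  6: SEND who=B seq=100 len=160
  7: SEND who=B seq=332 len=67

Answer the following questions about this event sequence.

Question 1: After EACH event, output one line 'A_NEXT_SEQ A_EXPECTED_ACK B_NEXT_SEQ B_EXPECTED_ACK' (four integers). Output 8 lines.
1136 0 0 1136
1136 100 100 1136
1136 100 260 1136
1136 100 332 1136
1136 332 332 1136
1136 332 332 1136
1136 332 332 1136
1136 399 399 1136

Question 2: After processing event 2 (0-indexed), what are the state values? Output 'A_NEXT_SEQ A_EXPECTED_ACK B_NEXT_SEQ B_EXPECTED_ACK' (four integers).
After event 0: A_seq=1136 A_ack=0 B_seq=0 B_ack=1136
After event 1: A_seq=1136 A_ack=100 B_seq=100 B_ack=1136
After event 2: A_seq=1136 A_ack=100 B_seq=260 B_ack=1136

1136 100 260 1136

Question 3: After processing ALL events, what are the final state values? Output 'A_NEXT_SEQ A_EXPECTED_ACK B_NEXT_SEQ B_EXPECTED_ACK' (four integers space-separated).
After event 0: A_seq=1136 A_ack=0 B_seq=0 B_ack=1136
After event 1: A_seq=1136 A_ack=100 B_seq=100 B_ack=1136
After event 2: A_seq=1136 A_ack=100 B_seq=260 B_ack=1136
After event 3: A_seq=1136 A_ack=100 B_seq=332 B_ack=1136
After event 4: A_seq=1136 A_ack=332 B_seq=332 B_ack=1136
After event 5: A_seq=1136 A_ack=332 B_seq=332 B_ack=1136
After event 6: A_seq=1136 A_ack=332 B_seq=332 B_ack=1136
After event 7: A_seq=1136 A_ack=399 B_seq=399 B_ack=1136

Answer: 1136 399 399 1136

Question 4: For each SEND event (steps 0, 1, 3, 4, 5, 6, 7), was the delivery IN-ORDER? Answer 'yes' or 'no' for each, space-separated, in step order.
Step 0: SEND seq=1000 -> in-order
Step 1: SEND seq=0 -> in-order
Step 3: SEND seq=260 -> out-of-order
Step 4: SEND seq=100 -> in-order
Step 5: SEND seq=100 -> out-of-order
Step 6: SEND seq=100 -> out-of-order
Step 7: SEND seq=332 -> in-order

Answer: yes yes no yes no no yes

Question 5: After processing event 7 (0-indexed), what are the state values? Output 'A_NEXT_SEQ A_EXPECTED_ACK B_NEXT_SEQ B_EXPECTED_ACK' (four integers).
After event 0: A_seq=1136 A_ack=0 B_seq=0 B_ack=1136
After event 1: A_seq=1136 A_ack=100 B_seq=100 B_ack=1136
After event 2: A_seq=1136 A_ack=100 B_seq=260 B_ack=1136
After event 3: A_seq=1136 A_ack=100 B_seq=332 B_ack=1136
After event 4: A_seq=1136 A_ack=332 B_seq=332 B_ack=1136
After event 5: A_seq=1136 A_ack=332 B_seq=332 B_ack=1136
After event 6: A_seq=1136 A_ack=332 B_seq=332 B_ack=1136
After event 7: A_seq=1136 A_ack=399 B_seq=399 B_ack=1136

1136 399 399 1136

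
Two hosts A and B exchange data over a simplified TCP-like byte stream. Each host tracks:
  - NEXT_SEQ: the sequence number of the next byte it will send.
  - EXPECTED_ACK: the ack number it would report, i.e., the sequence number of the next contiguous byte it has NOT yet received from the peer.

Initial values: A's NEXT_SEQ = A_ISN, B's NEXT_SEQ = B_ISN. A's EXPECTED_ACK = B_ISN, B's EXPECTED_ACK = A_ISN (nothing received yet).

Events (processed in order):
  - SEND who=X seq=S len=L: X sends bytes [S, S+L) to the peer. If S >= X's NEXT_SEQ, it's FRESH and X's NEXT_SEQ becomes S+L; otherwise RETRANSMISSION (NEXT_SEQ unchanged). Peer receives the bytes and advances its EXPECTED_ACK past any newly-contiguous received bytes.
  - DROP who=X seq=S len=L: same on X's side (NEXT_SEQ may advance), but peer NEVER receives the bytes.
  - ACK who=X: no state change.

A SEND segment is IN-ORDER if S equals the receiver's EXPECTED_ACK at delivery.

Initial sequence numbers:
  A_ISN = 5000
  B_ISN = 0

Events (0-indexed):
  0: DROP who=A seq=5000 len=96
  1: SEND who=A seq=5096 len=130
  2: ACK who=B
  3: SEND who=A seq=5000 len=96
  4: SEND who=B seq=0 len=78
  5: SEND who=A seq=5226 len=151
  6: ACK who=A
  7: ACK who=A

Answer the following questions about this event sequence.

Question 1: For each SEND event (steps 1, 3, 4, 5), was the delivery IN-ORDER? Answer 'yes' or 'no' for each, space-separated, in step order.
Answer: no yes yes yes

Derivation:
Step 1: SEND seq=5096 -> out-of-order
Step 3: SEND seq=5000 -> in-order
Step 4: SEND seq=0 -> in-order
Step 5: SEND seq=5226 -> in-order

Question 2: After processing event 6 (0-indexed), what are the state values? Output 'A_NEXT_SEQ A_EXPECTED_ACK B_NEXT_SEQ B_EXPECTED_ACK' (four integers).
After event 0: A_seq=5096 A_ack=0 B_seq=0 B_ack=5000
After event 1: A_seq=5226 A_ack=0 B_seq=0 B_ack=5000
After event 2: A_seq=5226 A_ack=0 B_seq=0 B_ack=5000
After event 3: A_seq=5226 A_ack=0 B_seq=0 B_ack=5226
After event 4: A_seq=5226 A_ack=78 B_seq=78 B_ack=5226
After event 5: A_seq=5377 A_ack=78 B_seq=78 B_ack=5377
After event 6: A_seq=5377 A_ack=78 B_seq=78 B_ack=5377

5377 78 78 5377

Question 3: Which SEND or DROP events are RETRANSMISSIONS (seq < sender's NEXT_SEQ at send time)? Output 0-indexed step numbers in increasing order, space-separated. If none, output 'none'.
Step 0: DROP seq=5000 -> fresh
Step 1: SEND seq=5096 -> fresh
Step 3: SEND seq=5000 -> retransmit
Step 4: SEND seq=0 -> fresh
Step 5: SEND seq=5226 -> fresh

Answer: 3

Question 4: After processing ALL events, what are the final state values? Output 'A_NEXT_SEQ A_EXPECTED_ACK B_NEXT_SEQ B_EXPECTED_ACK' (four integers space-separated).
Answer: 5377 78 78 5377

Derivation:
After event 0: A_seq=5096 A_ack=0 B_seq=0 B_ack=5000
After event 1: A_seq=5226 A_ack=0 B_seq=0 B_ack=5000
After event 2: A_seq=5226 A_ack=0 B_seq=0 B_ack=5000
After event 3: A_seq=5226 A_ack=0 B_seq=0 B_ack=5226
After event 4: A_seq=5226 A_ack=78 B_seq=78 B_ack=5226
After event 5: A_seq=5377 A_ack=78 B_seq=78 B_ack=5377
After event 6: A_seq=5377 A_ack=78 B_seq=78 B_ack=5377
After event 7: A_seq=5377 A_ack=78 B_seq=78 B_ack=5377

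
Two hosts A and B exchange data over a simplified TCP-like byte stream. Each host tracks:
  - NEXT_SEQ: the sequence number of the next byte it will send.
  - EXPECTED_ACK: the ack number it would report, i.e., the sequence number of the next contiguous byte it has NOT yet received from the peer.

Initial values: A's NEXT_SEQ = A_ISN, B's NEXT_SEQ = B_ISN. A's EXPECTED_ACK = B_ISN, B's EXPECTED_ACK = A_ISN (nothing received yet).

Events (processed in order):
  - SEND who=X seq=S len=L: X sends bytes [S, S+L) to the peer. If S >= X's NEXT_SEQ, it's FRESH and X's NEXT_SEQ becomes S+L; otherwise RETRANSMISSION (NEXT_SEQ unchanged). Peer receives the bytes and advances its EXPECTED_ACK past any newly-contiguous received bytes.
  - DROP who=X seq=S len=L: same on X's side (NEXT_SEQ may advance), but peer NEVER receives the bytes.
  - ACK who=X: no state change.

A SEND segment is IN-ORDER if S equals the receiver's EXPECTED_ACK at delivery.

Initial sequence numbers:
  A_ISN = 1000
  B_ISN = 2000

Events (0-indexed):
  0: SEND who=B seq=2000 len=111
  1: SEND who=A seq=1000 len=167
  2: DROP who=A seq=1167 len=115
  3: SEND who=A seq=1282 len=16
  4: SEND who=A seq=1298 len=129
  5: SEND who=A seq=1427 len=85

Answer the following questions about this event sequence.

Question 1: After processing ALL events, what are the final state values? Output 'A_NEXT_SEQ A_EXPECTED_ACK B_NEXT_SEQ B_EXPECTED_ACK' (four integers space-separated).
Answer: 1512 2111 2111 1167

Derivation:
After event 0: A_seq=1000 A_ack=2111 B_seq=2111 B_ack=1000
After event 1: A_seq=1167 A_ack=2111 B_seq=2111 B_ack=1167
After event 2: A_seq=1282 A_ack=2111 B_seq=2111 B_ack=1167
After event 3: A_seq=1298 A_ack=2111 B_seq=2111 B_ack=1167
After event 4: A_seq=1427 A_ack=2111 B_seq=2111 B_ack=1167
After event 5: A_seq=1512 A_ack=2111 B_seq=2111 B_ack=1167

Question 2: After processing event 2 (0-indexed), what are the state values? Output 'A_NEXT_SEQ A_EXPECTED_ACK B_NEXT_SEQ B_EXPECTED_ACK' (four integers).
After event 0: A_seq=1000 A_ack=2111 B_seq=2111 B_ack=1000
After event 1: A_seq=1167 A_ack=2111 B_seq=2111 B_ack=1167
After event 2: A_seq=1282 A_ack=2111 B_seq=2111 B_ack=1167

1282 2111 2111 1167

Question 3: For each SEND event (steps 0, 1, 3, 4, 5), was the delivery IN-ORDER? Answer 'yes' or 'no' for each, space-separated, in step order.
Step 0: SEND seq=2000 -> in-order
Step 1: SEND seq=1000 -> in-order
Step 3: SEND seq=1282 -> out-of-order
Step 4: SEND seq=1298 -> out-of-order
Step 5: SEND seq=1427 -> out-of-order

Answer: yes yes no no no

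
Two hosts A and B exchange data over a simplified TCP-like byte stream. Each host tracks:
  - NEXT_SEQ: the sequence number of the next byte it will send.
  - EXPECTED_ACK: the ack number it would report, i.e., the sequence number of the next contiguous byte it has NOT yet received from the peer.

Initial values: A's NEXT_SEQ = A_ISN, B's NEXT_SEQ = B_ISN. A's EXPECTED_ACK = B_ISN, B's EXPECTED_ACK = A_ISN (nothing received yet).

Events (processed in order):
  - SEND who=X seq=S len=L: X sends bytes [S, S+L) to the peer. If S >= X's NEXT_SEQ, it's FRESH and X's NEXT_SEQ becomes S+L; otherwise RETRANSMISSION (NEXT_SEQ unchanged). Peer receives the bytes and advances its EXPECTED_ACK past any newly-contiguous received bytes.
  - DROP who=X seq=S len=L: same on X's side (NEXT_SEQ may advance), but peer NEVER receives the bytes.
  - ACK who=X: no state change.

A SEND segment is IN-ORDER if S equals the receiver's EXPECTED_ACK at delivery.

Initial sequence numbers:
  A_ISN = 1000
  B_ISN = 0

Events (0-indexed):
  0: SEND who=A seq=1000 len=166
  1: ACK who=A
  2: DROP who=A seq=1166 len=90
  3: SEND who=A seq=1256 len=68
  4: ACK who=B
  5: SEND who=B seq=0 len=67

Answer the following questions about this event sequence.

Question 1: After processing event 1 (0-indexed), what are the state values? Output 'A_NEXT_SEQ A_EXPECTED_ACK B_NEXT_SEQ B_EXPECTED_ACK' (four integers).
After event 0: A_seq=1166 A_ack=0 B_seq=0 B_ack=1166
After event 1: A_seq=1166 A_ack=0 B_seq=0 B_ack=1166

1166 0 0 1166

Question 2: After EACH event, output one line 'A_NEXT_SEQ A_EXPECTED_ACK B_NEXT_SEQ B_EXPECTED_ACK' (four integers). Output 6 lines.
1166 0 0 1166
1166 0 0 1166
1256 0 0 1166
1324 0 0 1166
1324 0 0 1166
1324 67 67 1166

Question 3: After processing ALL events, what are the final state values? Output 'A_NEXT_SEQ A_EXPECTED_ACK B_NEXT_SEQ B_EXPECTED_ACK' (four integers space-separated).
After event 0: A_seq=1166 A_ack=0 B_seq=0 B_ack=1166
After event 1: A_seq=1166 A_ack=0 B_seq=0 B_ack=1166
After event 2: A_seq=1256 A_ack=0 B_seq=0 B_ack=1166
After event 3: A_seq=1324 A_ack=0 B_seq=0 B_ack=1166
After event 4: A_seq=1324 A_ack=0 B_seq=0 B_ack=1166
After event 5: A_seq=1324 A_ack=67 B_seq=67 B_ack=1166

Answer: 1324 67 67 1166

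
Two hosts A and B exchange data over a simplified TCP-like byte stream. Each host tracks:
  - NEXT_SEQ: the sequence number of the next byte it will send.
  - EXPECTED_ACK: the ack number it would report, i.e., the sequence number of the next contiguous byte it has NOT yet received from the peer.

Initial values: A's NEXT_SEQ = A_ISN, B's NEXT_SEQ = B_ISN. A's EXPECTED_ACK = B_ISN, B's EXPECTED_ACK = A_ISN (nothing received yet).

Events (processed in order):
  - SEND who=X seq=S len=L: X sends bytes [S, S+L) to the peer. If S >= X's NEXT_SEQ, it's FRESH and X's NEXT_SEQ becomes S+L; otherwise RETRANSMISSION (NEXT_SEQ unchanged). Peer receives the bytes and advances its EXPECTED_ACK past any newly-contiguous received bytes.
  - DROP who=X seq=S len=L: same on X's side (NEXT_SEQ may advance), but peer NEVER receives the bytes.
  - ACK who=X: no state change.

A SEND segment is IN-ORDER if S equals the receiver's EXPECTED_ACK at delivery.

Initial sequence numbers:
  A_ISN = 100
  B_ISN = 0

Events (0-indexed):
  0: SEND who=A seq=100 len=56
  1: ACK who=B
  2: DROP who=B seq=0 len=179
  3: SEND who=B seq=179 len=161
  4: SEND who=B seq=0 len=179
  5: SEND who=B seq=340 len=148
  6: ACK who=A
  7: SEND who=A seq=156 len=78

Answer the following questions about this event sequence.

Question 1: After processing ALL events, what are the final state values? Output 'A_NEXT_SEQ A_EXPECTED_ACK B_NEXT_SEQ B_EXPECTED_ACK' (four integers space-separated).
Answer: 234 488 488 234

Derivation:
After event 0: A_seq=156 A_ack=0 B_seq=0 B_ack=156
After event 1: A_seq=156 A_ack=0 B_seq=0 B_ack=156
After event 2: A_seq=156 A_ack=0 B_seq=179 B_ack=156
After event 3: A_seq=156 A_ack=0 B_seq=340 B_ack=156
After event 4: A_seq=156 A_ack=340 B_seq=340 B_ack=156
After event 5: A_seq=156 A_ack=488 B_seq=488 B_ack=156
After event 6: A_seq=156 A_ack=488 B_seq=488 B_ack=156
After event 7: A_seq=234 A_ack=488 B_seq=488 B_ack=234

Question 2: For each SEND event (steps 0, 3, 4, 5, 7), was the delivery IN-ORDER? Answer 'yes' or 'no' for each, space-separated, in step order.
Step 0: SEND seq=100 -> in-order
Step 3: SEND seq=179 -> out-of-order
Step 4: SEND seq=0 -> in-order
Step 5: SEND seq=340 -> in-order
Step 7: SEND seq=156 -> in-order

Answer: yes no yes yes yes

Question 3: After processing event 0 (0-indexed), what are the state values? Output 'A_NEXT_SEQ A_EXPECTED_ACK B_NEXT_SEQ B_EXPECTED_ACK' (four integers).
After event 0: A_seq=156 A_ack=0 B_seq=0 B_ack=156

156 0 0 156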